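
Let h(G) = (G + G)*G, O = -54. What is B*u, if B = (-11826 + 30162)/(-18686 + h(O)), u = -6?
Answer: 55008/6427 ≈ 8.5589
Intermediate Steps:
h(G) = 2*G**2 (h(G) = (2*G)*G = 2*G**2)
B = -9168/6427 (B = (-11826 + 30162)/(-18686 + 2*(-54)**2) = 18336/(-18686 + 2*2916) = 18336/(-18686 + 5832) = 18336/(-12854) = 18336*(-1/12854) = -9168/6427 ≈ -1.4265)
B*u = -9168/6427*(-6) = 55008/6427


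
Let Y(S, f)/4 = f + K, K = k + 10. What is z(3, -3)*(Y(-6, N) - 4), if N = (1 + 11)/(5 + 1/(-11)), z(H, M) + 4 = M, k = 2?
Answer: -3388/9 ≈ -376.44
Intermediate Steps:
z(H, M) = -4 + M
N = 22/9 (N = 12/(5 + 1*(-1/11)) = 12/(5 - 1/11) = 12/(54/11) = 12*(11/54) = 22/9 ≈ 2.4444)
K = 12 (K = 2 + 10 = 12)
Y(S, f) = 48 + 4*f (Y(S, f) = 4*(f + 12) = 4*(12 + f) = 48 + 4*f)
z(3, -3)*(Y(-6, N) - 4) = (-4 - 3)*((48 + 4*(22/9)) - 4) = -7*((48 + 88/9) - 4) = -7*(520/9 - 4) = -7*484/9 = -3388/9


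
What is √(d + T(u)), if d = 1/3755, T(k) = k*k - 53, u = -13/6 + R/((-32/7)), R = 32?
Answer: √15749863105/22530 ≈ 5.5703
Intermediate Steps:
u = -55/6 (u = -13/6 + 32/((-32/7)) = -13*⅙ + 32/((-32*⅐)) = -13/6 + 32/(-32/7) = -13/6 + 32*(-7/32) = -13/6 - 7 = -55/6 ≈ -9.1667)
T(k) = -53 + k² (T(k) = k² - 53 = -53 + k²)
d = 1/3755 ≈ 0.00026631
√(d + T(u)) = √(1/3755 + (-53 + (-55/6)²)) = √(1/3755 + (-53 + 3025/36)) = √(1/3755 + 1117/36) = √(4194371/135180) = √15749863105/22530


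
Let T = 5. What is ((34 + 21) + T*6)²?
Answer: 7225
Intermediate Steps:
((34 + 21) + T*6)² = ((34 + 21) + 5*6)² = (55 + 30)² = 85² = 7225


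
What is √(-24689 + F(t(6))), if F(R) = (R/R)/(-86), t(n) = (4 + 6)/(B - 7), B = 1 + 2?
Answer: I*√182599930/86 ≈ 157.13*I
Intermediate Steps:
B = 3
t(n) = -5/2 (t(n) = (4 + 6)/(3 - 7) = 10/(-4) = 10*(-¼) = -5/2)
F(R) = -1/86 (F(R) = 1*(-1/86) = -1/86)
√(-24689 + F(t(6))) = √(-24689 - 1/86) = √(-2123255/86) = I*√182599930/86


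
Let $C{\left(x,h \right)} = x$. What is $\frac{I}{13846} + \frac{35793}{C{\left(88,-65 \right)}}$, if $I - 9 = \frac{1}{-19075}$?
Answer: $\frac{4726696015081}{11620947800} \approx 406.74$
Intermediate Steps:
$I = \frac{171674}{19075}$ ($I = 9 + \frac{1}{-19075} = 9 - \frac{1}{19075} = \frac{171674}{19075} \approx 9.0$)
$\frac{I}{13846} + \frac{35793}{C{\left(88,-65 \right)}} = \frac{171674}{19075 \cdot 13846} + \frac{35793}{88} = \frac{171674}{19075} \cdot \frac{1}{13846} + 35793 \cdot \frac{1}{88} = \frac{85837}{132056225} + \frac{35793}{88} = \frac{4726696015081}{11620947800}$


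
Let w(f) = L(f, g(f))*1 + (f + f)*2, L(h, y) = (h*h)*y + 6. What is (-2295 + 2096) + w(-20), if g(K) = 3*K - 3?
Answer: -25473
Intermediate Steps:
g(K) = -3 + 3*K
L(h, y) = 6 + y*h² (L(h, y) = h²*y + 6 = y*h² + 6 = 6 + y*h²)
w(f) = 6 + 4*f + f²*(-3 + 3*f) (w(f) = (6 + (-3 + 3*f)*f²)*1 + (f + f)*2 = (6 + f²*(-3 + 3*f))*1 + (2*f)*2 = (6 + f²*(-3 + 3*f)) + 4*f = 6 + 4*f + f²*(-3 + 3*f))
(-2295 + 2096) + w(-20) = (-2295 + 2096) + (6 + 4*(-20) + 3*(-20)²*(-1 - 20)) = -199 + (6 - 80 + 3*400*(-21)) = -199 + (6 - 80 - 25200) = -199 - 25274 = -25473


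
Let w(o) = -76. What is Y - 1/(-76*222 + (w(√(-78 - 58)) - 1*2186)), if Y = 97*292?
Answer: 541951417/19134 ≈ 28324.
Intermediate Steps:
Y = 28324
Y - 1/(-76*222 + (w(√(-78 - 58)) - 1*2186)) = 28324 - 1/(-76*222 + (-76 - 1*2186)) = 28324 - 1/(-16872 + (-76 - 2186)) = 28324 - 1/(-16872 - 2262) = 28324 - 1/(-19134) = 28324 - 1*(-1/19134) = 28324 + 1/19134 = 541951417/19134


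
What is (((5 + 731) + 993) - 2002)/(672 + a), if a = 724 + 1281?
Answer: -273/2677 ≈ -0.10198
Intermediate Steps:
a = 2005
(((5 + 731) + 993) - 2002)/(672 + a) = (((5 + 731) + 993) - 2002)/(672 + 2005) = ((736 + 993) - 2002)/2677 = (1729 - 2002)*(1/2677) = -273*1/2677 = -273/2677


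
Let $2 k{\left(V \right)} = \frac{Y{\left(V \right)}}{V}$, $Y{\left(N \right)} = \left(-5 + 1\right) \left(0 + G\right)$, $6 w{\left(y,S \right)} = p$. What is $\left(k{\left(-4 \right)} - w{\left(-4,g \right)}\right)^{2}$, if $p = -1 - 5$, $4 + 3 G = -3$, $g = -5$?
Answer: $\frac{1}{36} \approx 0.027778$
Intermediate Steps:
$G = - \frac{7}{3}$ ($G = - \frac{4}{3} + \frac{1}{3} \left(-3\right) = - \frac{4}{3} - 1 = - \frac{7}{3} \approx -2.3333$)
$p = -6$ ($p = -1 - 5 = -6$)
$w{\left(y,S \right)} = -1$ ($w{\left(y,S \right)} = \frac{1}{6} \left(-6\right) = -1$)
$Y{\left(N \right)} = \frac{28}{3}$ ($Y{\left(N \right)} = \left(-5 + 1\right) \left(0 - \frac{7}{3}\right) = \left(-4\right) \left(- \frac{7}{3}\right) = \frac{28}{3}$)
$k{\left(V \right)} = \frac{14}{3 V}$ ($k{\left(V \right)} = \frac{\frac{28}{3} \frac{1}{V}}{2} = \frac{14}{3 V}$)
$\left(k{\left(-4 \right)} - w{\left(-4,g \right)}\right)^{2} = \left(\frac{14}{3 \left(-4\right)} - -1\right)^{2} = \left(\frac{14}{3} \left(- \frac{1}{4}\right) + 1\right)^{2} = \left(- \frac{7}{6} + 1\right)^{2} = \left(- \frac{1}{6}\right)^{2} = \frac{1}{36}$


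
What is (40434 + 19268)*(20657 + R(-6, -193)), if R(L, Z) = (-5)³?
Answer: 1225801464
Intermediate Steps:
R(L, Z) = -125
(40434 + 19268)*(20657 + R(-6, -193)) = (40434 + 19268)*(20657 - 125) = 59702*20532 = 1225801464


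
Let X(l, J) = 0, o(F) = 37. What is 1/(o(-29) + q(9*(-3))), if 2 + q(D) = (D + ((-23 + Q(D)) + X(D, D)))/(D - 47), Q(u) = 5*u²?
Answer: -74/1005 ≈ -0.073632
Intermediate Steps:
q(D) = -2 + (-23 + D + 5*D²)/(-47 + D) (q(D) = -2 + (D + ((-23 + 5*D²) + 0))/(D - 47) = -2 + (D + (-23 + 5*D²))/(-47 + D) = -2 + (-23 + D + 5*D²)/(-47 + D))
1/(o(-29) + q(9*(-3))) = 1/(37 + (71 - 9*(-3) + 5*(9*(-3))²)/(-47 + 9*(-3))) = 1/(37 + (71 - 1*(-27) + 5*(-27)²)/(-47 - 27)) = 1/(37 + (71 + 27 + 5*729)/(-74)) = 1/(37 - (71 + 27 + 3645)/74) = 1/(37 - 1/74*3743) = 1/(37 - 3743/74) = 1/(-1005/74) = -74/1005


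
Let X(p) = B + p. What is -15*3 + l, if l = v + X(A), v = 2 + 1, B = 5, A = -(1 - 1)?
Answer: -37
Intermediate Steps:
A = 0 (A = -1*0 = 0)
X(p) = 5 + p
v = 3
l = 8 (l = 3 + (5 + 0) = 3 + 5 = 8)
-15*3 + l = -15*3 + 8 = -45 + 8 = -37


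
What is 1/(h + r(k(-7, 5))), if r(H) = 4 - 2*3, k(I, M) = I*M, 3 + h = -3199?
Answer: -1/3204 ≈ -0.00031211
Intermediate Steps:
h = -3202 (h = -3 - 3199 = -3202)
r(H) = -2 (r(H) = 4 - 6 = -2)
1/(h + r(k(-7, 5))) = 1/(-3202 - 2) = 1/(-3204) = -1/3204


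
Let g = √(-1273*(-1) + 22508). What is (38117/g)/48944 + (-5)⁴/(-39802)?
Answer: -625/39802 + 38117*√23781/1163937264 ≈ -0.010653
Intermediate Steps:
g = √23781 (g = √(1273 + 22508) = √23781 ≈ 154.21)
(38117/g)/48944 + (-5)⁴/(-39802) = (38117/(√23781))/48944 + (-5)⁴/(-39802) = (38117*(√23781/23781))*(1/48944) + 625*(-1/39802) = (38117*√23781/23781)*(1/48944) - 625/39802 = 38117*√23781/1163937264 - 625/39802 = -625/39802 + 38117*√23781/1163937264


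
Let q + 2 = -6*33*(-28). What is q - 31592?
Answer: -26050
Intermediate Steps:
q = 5542 (q = -2 - 6*33*(-28) = -2 - 198*(-28) = -2 + 5544 = 5542)
q - 31592 = 5542 - 31592 = -26050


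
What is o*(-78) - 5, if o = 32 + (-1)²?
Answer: -2579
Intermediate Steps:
o = 33 (o = 32 + 1 = 33)
o*(-78) - 5 = 33*(-78) - 5 = -2574 - 5 = -2579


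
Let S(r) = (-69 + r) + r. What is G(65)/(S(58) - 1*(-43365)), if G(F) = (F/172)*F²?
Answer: 274625/7466864 ≈ 0.036779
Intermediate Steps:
S(r) = -69 + 2*r
G(F) = F³/172 (G(F) = (F*(1/172))*F² = (F/172)*F² = F³/172)
G(65)/(S(58) - 1*(-43365)) = ((1/172)*65³)/((-69 + 2*58) - 1*(-43365)) = ((1/172)*274625)/((-69 + 116) + 43365) = 274625/(172*(47 + 43365)) = (274625/172)/43412 = (274625/172)*(1/43412) = 274625/7466864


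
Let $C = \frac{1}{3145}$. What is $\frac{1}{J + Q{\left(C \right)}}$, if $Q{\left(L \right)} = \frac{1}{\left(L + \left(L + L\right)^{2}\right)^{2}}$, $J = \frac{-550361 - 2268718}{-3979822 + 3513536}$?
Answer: $\frac{4623785699486}{45617895020552727629} \approx 1.0136 \cdot 10^{-7}$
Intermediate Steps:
$J = \frac{2819079}{466286}$ ($J = - \frac{2819079}{-466286} = \left(-2819079\right) \left(- \frac{1}{466286}\right) = \frac{2819079}{466286} \approx 6.0458$)
$C = \frac{1}{3145} \approx 0.00031797$
$Q{\left(L \right)} = \frac{1}{\left(L + 4 L^{2}\right)^{2}}$ ($Q{\left(L \right)} = \frac{1}{\left(L + \left(2 L\right)^{2}\right)^{2}} = \frac{1}{\left(L + 4 L^{2}\right)^{2}}$)
$\frac{1}{J + Q{\left(C \right)}} = \frac{1}{\frac{2819079}{466286} + \frac{\frac{1}{(\frac{1}{3145})^{2}}}{\left(1 + 4 \cdot \frac{1}{3145}\right)^{2}}} = \frac{1}{\frac{2819079}{466286} + \frac{9891025}{\left(1 + \frac{4}{3145}\right)^{2}}} = \frac{1}{\frac{2819079}{466286} + \frac{9891025}{\frac{9916201}{9891025}}} = \frac{1}{\frac{2819079}{466286} + 9891025 \cdot \frac{9891025}{9916201}} = \frac{1}{\frac{2819079}{466286} + \frac{97832375550625}{9916201}} = \frac{1}{\frac{45617895020552727629}{4623785699486}} = \frac{4623785699486}{45617895020552727629}$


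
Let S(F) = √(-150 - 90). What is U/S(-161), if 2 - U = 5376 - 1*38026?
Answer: -2721*I*√15/5 ≈ -2107.7*I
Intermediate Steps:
S(F) = 4*I*√15 (S(F) = √(-240) = 4*I*√15)
U = 32652 (U = 2 - (5376 - 1*38026) = 2 - (5376 - 38026) = 2 - 1*(-32650) = 2 + 32650 = 32652)
U/S(-161) = 32652/((4*I*√15)) = 32652*(-I*√15/60) = -2721*I*√15/5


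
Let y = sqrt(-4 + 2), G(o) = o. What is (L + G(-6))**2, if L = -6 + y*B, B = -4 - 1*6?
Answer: -56 + 240*I*sqrt(2) ≈ -56.0 + 339.41*I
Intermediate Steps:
B = -10 (B = -4 - 6 = -10)
y = I*sqrt(2) (y = sqrt(-2) = I*sqrt(2) ≈ 1.4142*I)
L = -6 - 10*I*sqrt(2) (L = -6 + (I*sqrt(2))*(-10) = -6 - 10*I*sqrt(2) ≈ -6.0 - 14.142*I)
(L + G(-6))**2 = ((-6 - 10*I*sqrt(2)) - 6)**2 = (-12 - 10*I*sqrt(2))**2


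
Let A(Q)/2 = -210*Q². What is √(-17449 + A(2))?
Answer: I*√19129 ≈ 138.31*I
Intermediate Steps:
A(Q) = -420*Q² (A(Q) = 2*(-210*Q²) = -420*Q²)
√(-17449 + A(2)) = √(-17449 - 420*2²) = √(-17449 - 420*4) = √(-17449 - 1680) = √(-19129) = I*√19129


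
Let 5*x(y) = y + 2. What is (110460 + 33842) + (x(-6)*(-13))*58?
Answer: 724526/5 ≈ 1.4491e+5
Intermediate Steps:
x(y) = 2/5 + y/5 (x(y) = (y + 2)/5 = (2 + y)/5 = 2/5 + y/5)
(110460 + 33842) + (x(-6)*(-13))*58 = (110460 + 33842) + ((2/5 + (1/5)*(-6))*(-13))*58 = 144302 + ((2/5 - 6/5)*(-13))*58 = 144302 - 4/5*(-13)*58 = 144302 + (52/5)*58 = 144302 + 3016/5 = 724526/5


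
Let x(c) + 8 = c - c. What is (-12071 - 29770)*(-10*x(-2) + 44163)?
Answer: -1851171363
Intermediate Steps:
x(c) = -8 (x(c) = -8 + (c - c) = -8 + 0 = -8)
(-12071 - 29770)*(-10*x(-2) + 44163) = (-12071 - 29770)*(-10*(-8) + 44163) = -41841*(80 + 44163) = -41841*44243 = -1851171363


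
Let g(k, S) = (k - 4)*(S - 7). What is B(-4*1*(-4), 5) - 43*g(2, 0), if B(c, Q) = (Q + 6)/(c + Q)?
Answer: -12631/21 ≈ -601.48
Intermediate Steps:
g(k, S) = (-7 + S)*(-4 + k) (g(k, S) = (-4 + k)*(-7 + S) = (-7 + S)*(-4 + k))
B(c, Q) = (6 + Q)/(Q + c)
B(-4*1*(-4), 5) - 43*g(2, 0) = (6 + 5)/(5 - 4*1*(-4)) - 43*(28 - 7*2 - 4*0 + 0*2) = 11/(5 - 4*(-4)) - 43*(28 - 14 + 0 + 0) = 11/(5 + 16) - 43*14 = 11/21 - 602 = -12631/21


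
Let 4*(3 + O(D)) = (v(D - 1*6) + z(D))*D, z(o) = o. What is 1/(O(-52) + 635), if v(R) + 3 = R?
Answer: 1/2101 ≈ 0.00047596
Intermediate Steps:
v(R) = -3 + R
O(D) = -3 + D*(-9 + 2*D)/4 (O(D) = -3 + (((-3 + (D - 1*6)) + D)*D)/4 = -3 + (((-3 + (D - 6)) + D)*D)/4 = -3 + (((-3 + (-6 + D)) + D)*D)/4 = -3 + (((-9 + D) + D)*D)/4 = -3 + ((-9 + 2*D)*D)/4 = -3 + (D*(-9 + 2*D))/4 = -3 + D*(-9 + 2*D)/4)
1/(O(-52) + 635) = 1/((-3 + (1/2)*(-52)**2 - 9/4*(-52)) + 635) = 1/((-3 + (1/2)*2704 + 117) + 635) = 1/((-3 + 1352 + 117) + 635) = 1/(1466 + 635) = 1/2101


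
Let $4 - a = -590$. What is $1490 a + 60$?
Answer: $885120$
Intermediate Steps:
$a = 594$ ($a = 4 - -590 = 4 + 590 = 594$)
$1490 a + 60 = 1490 \cdot 594 + 60 = 885060 + 60 = 885120$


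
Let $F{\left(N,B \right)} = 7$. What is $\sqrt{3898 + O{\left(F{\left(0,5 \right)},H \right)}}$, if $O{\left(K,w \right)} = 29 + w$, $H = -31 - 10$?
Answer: $\sqrt{3886} \approx 62.338$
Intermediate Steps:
$H = -41$ ($H = -31 - 10 = -41$)
$\sqrt{3898 + O{\left(F{\left(0,5 \right)},H \right)}} = \sqrt{3898 + \left(29 - 41\right)} = \sqrt{3898 - 12} = \sqrt{3886}$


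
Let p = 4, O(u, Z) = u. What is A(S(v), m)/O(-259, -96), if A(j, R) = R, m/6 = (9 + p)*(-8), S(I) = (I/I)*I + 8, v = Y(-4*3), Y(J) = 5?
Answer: 624/259 ≈ 2.4093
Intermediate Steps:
v = 5
S(I) = 8 + I (S(I) = 1*I + 8 = I + 8 = 8 + I)
m = -624 (m = 6*((9 + 4)*(-8)) = 6*(13*(-8)) = 6*(-104) = -624)
A(S(v), m)/O(-259, -96) = -624/(-259) = -624*(-1/259) = 624/259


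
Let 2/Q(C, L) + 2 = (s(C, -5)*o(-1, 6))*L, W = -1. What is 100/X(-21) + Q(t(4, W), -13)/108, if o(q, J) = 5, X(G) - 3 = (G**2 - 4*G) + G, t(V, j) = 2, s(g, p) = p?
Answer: 581569/2947698 ≈ 0.19730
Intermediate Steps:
X(G) = 3 + G**2 - 3*G (X(G) = 3 + ((G**2 - 4*G) + G) = 3 + (G**2 - 3*G) = 3 + G**2 - 3*G)
Q(C, L) = 2/(-2 - 25*L) (Q(C, L) = 2/(-2 + (-5*5)*L) = 2/(-2 - 25*L))
100/X(-21) + Q(t(4, W), -13)/108 = 100/(3 + (-21)**2 - 3*(-21)) + (2/(-2 - 25*(-13)))/108 = 100/(3 + 441 + 63) + (2/(-2 + 325))*(1/108) = 100/507 + (2/323)*(1/108) = 100/507 + 1/17442 = 581569/2947698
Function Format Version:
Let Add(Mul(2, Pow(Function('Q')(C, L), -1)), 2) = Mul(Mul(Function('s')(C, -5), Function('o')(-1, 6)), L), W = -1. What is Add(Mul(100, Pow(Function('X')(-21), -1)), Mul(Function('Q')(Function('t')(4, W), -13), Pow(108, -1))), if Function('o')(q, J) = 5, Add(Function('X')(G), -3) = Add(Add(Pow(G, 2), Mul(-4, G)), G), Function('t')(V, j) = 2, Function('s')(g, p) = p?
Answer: Rational(581569, 2947698) ≈ 0.19730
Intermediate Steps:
Function('X')(G) = Add(3, Pow(G, 2), Mul(-3, G)) (Function('X')(G) = Add(3, Add(Add(Pow(G, 2), Mul(-4, G)), G)) = Add(3, Add(Pow(G, 2), Mul(-3, G))) = Add(3, Pow(G, 2), Mul(-3, G)))
Function('Q')(C, L) = Mul(2, Pow(Add(-2, Mul(-25, L)), -1)) (Function('Q')(C, L) = Mul(2, Pow(Add(-2, Mul(Mul(-5, 5), L)), -1)) = Mul(2, Pow(Add(-2, Mul(-25, L)), -1)))
Add(Mul(100, Pow(Function('X')(-21), -1)), Mul(Function('Q')(Function('t')(4, W), -13), Pow(108, -1))) = Add(Mul(100, Pow(Add(3, Pow(-21, 2), Mul(-3, -21)), -1)), Mul(Mul(2, Pow(Add(-2, Mul(-25, -13)), -1)), Pow(108, -1))) = Add(Mul(100, Pow(Add(3, 441, 63), -1)), Mul(Mul(2, Pow(Add(-2, 325), -1)), Rational(1, 108))) = Add(Mul(100, Pow(507, -1)), Mul(Mul(2, Pow(323, -1)), Rational(1, 108))) = Add(Mul(100, Rational(1, 507)), Mul(Mul(2, Rational(1, 323)), Rational(1, 108))) = Add(Rational(100, 507), Mul(Rational(2, 323), Rational(1, 108))) = Add(Rational(100, 507), Rational(1, 17442)) = Rational(581569, 2947698)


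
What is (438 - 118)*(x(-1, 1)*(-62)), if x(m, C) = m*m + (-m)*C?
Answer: -39680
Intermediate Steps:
x(m, C) = m**2 - C*m
(438 - 118)*(x(-1, 1)*(-62)) = (438 - 118)*(-(-1 - 1*1)*(-62)) = 320*(-(-1 - 1)*(-62)) = 320*(-1*(-2)*(-62)) = 320*(2*(-62)) = 320*(-124) = -39680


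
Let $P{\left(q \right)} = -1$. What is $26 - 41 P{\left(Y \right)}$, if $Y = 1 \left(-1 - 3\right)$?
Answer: $67$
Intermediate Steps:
$Y = -4$ ($Y = 1 \left(-4\right) = -4$)
$26 - 41 P{\left(Y \right)} = 26 - -41 = 26 + 41 = 67$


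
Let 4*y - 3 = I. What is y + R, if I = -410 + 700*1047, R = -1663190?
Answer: -5920267/4 ≈ -1.4801e+6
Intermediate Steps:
I = 732490 (I = -410 + 732900 = 732490)
y = 732493/4 (y = 3/4 + (1/4)*732490 = 3/4 + 366245/2 = 732493/4 ≈ 1.8312e+5)
y + R = 732493/4 - 1663190 = -5920267/4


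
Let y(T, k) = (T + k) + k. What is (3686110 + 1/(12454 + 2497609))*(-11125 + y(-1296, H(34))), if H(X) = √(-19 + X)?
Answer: -114923666963967951/2510063 + 18504736649862*√15/2510063 ≈ -4.5757e+10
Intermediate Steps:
y(T, k) = T + 2*k
(3686110 + 1/(12454 + 2497609))*(-11125 + y(-1296, H(34))) = (3686110 + 1/(12454 + 2497609))*(-11125 + (-1296 + 2*√(-19 + 34))) = (3686110 + 1/2510063)*(-11125 + (-1296 + 2*√15)) = (3686110 + 1/2510063)*(-12421 + 2*√15) = 9252368324931*(-12421 + 2*√15)/2510063 = -114923666963967951/2510063 + 18504736649862*√15/2510063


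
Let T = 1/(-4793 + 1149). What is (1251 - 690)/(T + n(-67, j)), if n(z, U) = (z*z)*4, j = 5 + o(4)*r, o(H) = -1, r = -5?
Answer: 185844/5948333 ≈ 0.031243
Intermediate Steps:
T = -1/3644 (T = 1/(-3644) = -1/3644 ≈ -0.00027442)
j = 10 (j = 5 - 1*(-5) = 5 + 5 = 10)
n(z, U) = 4*z² (n(z, U) = z²*4 = 4*z²)
(1251 - 690)/(T + n(-67, j)) = (1251 - 690)/(-1/3644 + 4*(-67)²) = 561/(-1/3644 + 4*4489) = 561/(-1/3644 + 17956) = 561/(65431663/3644) = 561*(3644/65431663) = 185844/5948333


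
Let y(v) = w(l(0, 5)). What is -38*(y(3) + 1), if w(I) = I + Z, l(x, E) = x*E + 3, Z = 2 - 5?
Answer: -38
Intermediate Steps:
Z = -3
l(x, E) = 3 + E*x (l(x, E) = E*x + 3 = 3 + E*x)
w(I) = -3 + I (w(I) = I - 3 = -3 + I)
y(v) = 0 (y(v) = -3 + (3 + 5*0) = -3 + (3 + 0) = -3 + 3 = 0)
-38*(y(3) + 1) = -38*(0 + 1) = -38*1 = -38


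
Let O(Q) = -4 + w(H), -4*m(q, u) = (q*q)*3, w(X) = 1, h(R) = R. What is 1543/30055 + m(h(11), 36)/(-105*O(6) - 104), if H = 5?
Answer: -9607673/25366420 ≈ -0.37876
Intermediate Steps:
m(q, u) = -3*q²/4 (m(q, u) = -q*q*3/4 = -q²*3/4 = -3*q²/4)
O(Q) = -3 (O(Q) = -4 + 1 = -3)
1543/30055 + m(h(11), 36)/(-105*O(6) - 104) = 1543/30055 + (-¾*11²)/(-105*(-3) - 104) = 1543*(1/30055) + (-¾*121)/(315 - 104) = 1543/30055 - 363/4/211 = 1543/30055 - 363/4*1/211 = 1543/30055 - 363/844 = -9607673/25366420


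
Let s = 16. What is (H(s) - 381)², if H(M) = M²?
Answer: 15625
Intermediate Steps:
(H(s) - 381)² = (16² - 381)² = (256 - 381)² = (-125)² = 15625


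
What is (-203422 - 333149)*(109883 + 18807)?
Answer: -69051321990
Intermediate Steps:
(-203422 - 333149)*(109883 + 18807) = -536571*128690 = -69051321990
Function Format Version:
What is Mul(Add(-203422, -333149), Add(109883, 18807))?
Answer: -69051321990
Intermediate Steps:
Mul(Add(-203422, -333149), Add(109883, 18807)) = Mul(-536571, 128690) = -69051321990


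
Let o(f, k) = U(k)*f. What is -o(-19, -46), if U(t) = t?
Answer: -874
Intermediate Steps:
o(f, k) = f*k (o(f, k) = k*f = f*k)
-o(-19, -46) = -(-19)*(-46) = -1*874 = -874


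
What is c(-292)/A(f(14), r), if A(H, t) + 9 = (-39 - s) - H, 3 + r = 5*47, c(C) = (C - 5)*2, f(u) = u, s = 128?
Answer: 297/95 ≈ 3.1263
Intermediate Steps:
c(C) = -10 + 2*C (c(C) = (-5 + C)*2 = -10 + 2*C)
r = 232 (r = -3 + 5*47 = -3 + 235 = 232)
A(H, t) = -176 - H (A(H, t) = -9 + ((-39 - 1*128) - H) = -9 + ((-39 - 128) - H) = -9 + (-167 - H) = -176 - H)
c(-292)/A(f(14), r) = (-10 + 2*(-292))/(-176 - 1*14) = (-10 - 584)/(-176 - 14) = -594/(-190) = -594*(-1/190) = 297/95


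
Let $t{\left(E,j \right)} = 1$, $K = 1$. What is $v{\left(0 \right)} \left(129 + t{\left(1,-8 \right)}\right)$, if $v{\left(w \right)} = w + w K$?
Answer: $0$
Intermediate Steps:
$v{\left(w \right)} = 2 w$ ($v{\left(w \right)} = w + w 1 = w + w = 2 w$)
$v{\left(0 \right)} \left(129 + t{\left(1,-8 \right)}\right) = 2 \cdot 0 \left(129 + 1\right) = 0 \cdot 130 = 0$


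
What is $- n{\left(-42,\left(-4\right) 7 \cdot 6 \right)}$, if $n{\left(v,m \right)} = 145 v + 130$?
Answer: $5960$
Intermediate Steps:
$n{\left(v,m \right)} = 130 + 145 v$
$- n{\left(-42,\left(-4\right) 7 \cdot 6 \right)} = - (130 + 145 \left(-42\right)) = - (130 - 6090) = \left(-1\right) \left(-5960\right) = 5960$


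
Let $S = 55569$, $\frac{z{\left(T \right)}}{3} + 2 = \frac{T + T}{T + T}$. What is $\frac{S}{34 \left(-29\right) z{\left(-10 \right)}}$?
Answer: $\frac{18523}{986} \approx 18.786$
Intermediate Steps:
$z{\left(T \right)} = -3$ ($z{\left(T \right)} = -6 + 3 \frac{T + T}{T + T} = -6 + 3 \frac{2 T}{2 T} = -6 + 3 \cdot 2 T \frac{1}{2 T} = -6 + 3 \cdot 1 = -6 + 3 = -3$)
$\frac{S}{34 \left(-29\right) z{\left(-10 \right)}} = \frac{55569}{34 \left(-29\right) \left(-3\right)} = \frac{55569}{\left(-986\right) \left(-3\right)} = \frac{55569}{2958} = 55569 \cdot \frac{1}{2958} = \frac{18523}{986}$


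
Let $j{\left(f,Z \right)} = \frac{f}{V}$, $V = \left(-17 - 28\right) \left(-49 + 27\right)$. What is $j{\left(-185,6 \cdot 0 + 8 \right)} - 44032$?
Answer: $- \frac{8718373}{198} \approx -44032.0$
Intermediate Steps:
$V = 990$ ($V = \left(-45\right) \left(-22\right) = 990$)
$j{\left(f,Z \right)} = \frac{f}{990}$
$j{\left(-185,6 \cdot 0 + 8 \right)} - 44032 = \frac{1}{990} \left(-185\right) - 44032 = - \frac{37}{198} - 44032 = - \frac{8718373}{198}$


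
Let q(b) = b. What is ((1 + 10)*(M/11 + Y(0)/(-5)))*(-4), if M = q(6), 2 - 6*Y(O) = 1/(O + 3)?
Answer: -194/9 ≈ -21.556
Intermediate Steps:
Y(O) = 1/3 - 1/(6*(3 + O)) (Y(O) = 1/3 - 1/(6*(O + 3)) = 1/3 - 1/(6*(3 + O)))
M = 6
((1 + 10)*(M/11 + Y(0)/(-5)))*(-4) = ((1 + 10)*(6/11 + ((5 + 2*0)/(6*(3 + 0)))/(-5)))*(-4) = (11*(6*(1/11) + ((1/6)*(5 + 0)/3)*(-1/5)))*(-4) = (11*(6/11 + ((1/6)*(1/3)*5)*(-1/5)))*(-4) = (11*(6/11 + (5/18)*(-1/5)))*(-4) = (11*(6/11 - 1/18))*(-4) = (11*(97/198))*(-4) = (97/18)*(-4) = -194/9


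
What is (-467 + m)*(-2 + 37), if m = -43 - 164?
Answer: -23590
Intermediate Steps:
m = -207
(-467 + m)*(-2 + 37) = (-467 - 207)*(-2 + 37) = -674*35 = -23590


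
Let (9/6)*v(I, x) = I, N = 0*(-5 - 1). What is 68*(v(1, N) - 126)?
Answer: -25568/3 ≈ -8522.7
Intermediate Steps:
N = 0 (N = 0*(-6) = 0)
v(I, x) = 2*I/3
68*(v(1, N) - 126) = 68*((2/3)*1 - 126) = 68*(2/3 - 126) = 68*(-376/3) = -25568/3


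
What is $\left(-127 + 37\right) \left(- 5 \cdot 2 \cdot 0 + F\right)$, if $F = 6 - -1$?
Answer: $-630$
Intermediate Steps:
$F = 7$ ($F = 6 + 1 = 7$)
$\left(-127 + 37\right) \left(- 5 \cdot 2 \cdot 0 + F\right) = \left(-127 + 37\right) \left(- 5 \cdot 2 \cdot 0 + 7\right) = - 90 \left(\left(-5\right) 0 + 7\right) = - 90 \left(0 + 7\right) = \left(-90\right) 7 = -630$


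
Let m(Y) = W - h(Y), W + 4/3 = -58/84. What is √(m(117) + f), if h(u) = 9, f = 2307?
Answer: √4050102/42 ≈ 47.916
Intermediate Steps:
W = -85/42 (W = -4/3 - 58/84 = -4/3 - 58*1/84 = -4/3 - 29/42 = -85/42 ≈ -2.0238)
m(Y) = -463/42 (m(Y) = -85/42 - 1*9 = -85/42 - 9 = -463/42)
√(m(117) + f) = √(-463/42 + 2307) = √(96431/42) = √4050102/42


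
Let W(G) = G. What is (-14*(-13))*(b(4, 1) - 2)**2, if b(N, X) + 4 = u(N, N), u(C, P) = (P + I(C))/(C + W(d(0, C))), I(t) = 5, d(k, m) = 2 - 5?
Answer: 1638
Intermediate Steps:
d(k, m) = -3
u(C, P) = (5 + P)/(-3 + C) (u(C, P) = (P + 5)/(C - 3) = (5 + P)/(-3 + C))
b(N, X) = -4 + (5 + N)/(-3 + N)
(-14*(-13))*(b(4, 1) - 2)**2 = (-14*(-13))*((17 - 3*4)/(-3 + 4) - 2)**2 = 182*((17 - 12)/1 - 2)**2 = 182*(1*5 - 2)**2 = 182*(5 - 2)**2 = 182*3**2 = 182*9 = 1638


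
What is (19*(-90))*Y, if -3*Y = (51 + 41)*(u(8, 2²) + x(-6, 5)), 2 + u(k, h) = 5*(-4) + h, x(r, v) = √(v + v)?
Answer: -943920 + 52440*√10 ≈ -7.7809e+5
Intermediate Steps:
x(r, v) = √2*√v (x(r, v) = √(2*v) = √2*√v)
u(k, h) = -22 + h (u(k, h) = -2 + (5*(-4) + h) = -2 + (-20 + h) = -22 + h)
Y = 552 - 92*√10/3 (Y = -(51 + 41)*((-22 + 2²) + √2*√5)/3 = -92*((-22 + 4) + √10)/3 = -92*(-18 + √10)/3 = -(-1656 + 92*√10)/3 = 552 - 92*√10/3 ≈ 455.02)
(19*(-90))*Y = (19*(-90))*(552 - 92*√10/3) = -1710*(552 - 92*√10/3) = -943920 + 52440*√10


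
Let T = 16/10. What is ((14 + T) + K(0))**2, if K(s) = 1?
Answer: 6889/25 ≈ 275.56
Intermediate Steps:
T = 8/5 (T = 16*(1/10) = 8/5 ≈ 1.6000)
((14 + T) + K(0))**2 = ((14 + 8/5) + 1)**2 = (78/5 + 1)**2 = (83/5)**2 = 6889/25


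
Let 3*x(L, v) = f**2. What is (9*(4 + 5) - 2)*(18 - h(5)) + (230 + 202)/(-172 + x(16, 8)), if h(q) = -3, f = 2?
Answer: 53007/32 ≈ 1656.5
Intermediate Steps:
x(L, v) = 4/3 (x(L, v) = (1/3)*2**2 = (1/3)*4 = 4/3)
(9*(4 + 5) - 2)*(18 - h(5)) + (230 + 202)/(-172 + x(16, 8)) = (9*(4 + 5) - 2)*(18 - 1*(-3)) + (230 + 202)/(-172 + 4/3) = (9*9 - 2)*(18 + 3) + 432/(-512/3) = (81 - 2)*21 + 432*(-3/512) = 79*21 - 81/32 = 1659 - 81/32 = 53007/32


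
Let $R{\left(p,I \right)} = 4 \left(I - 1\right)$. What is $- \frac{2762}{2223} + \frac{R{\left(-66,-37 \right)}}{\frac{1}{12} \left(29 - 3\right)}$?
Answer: $- \frac{158714}{2223} \approx -71.396$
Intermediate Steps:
$R{\left(p,I \right)} = -4 + 4 I$ ($R{\left(p,I \right)} = 4 \left(-1 + I\right) = -4 + 4 I$)
$- \frac{2762}{2223} + \frac{R{\left(-66,-37 \right)}}{\frac{1}{12} \left(29 - 3\right)} = - \frac{2762}{2223} + \frac{-4 + 4 \left(-37\right)}{\frac{1}{12} \left(29 - 3\right)} = \left(-2762\right) \frac{1}{2223} + \frac{-4 - 148}{\frac{1}{12} \cdot 26} = - \frac{2762}{2223} - \frac{152}{\frac{13}{6}} = - \frac{2762}{2223} - \frac{912}{13} = - \frac{158714}{2223}$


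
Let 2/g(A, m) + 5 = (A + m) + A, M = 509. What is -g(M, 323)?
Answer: -1/668 ≈ -0.0014970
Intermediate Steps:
g(A, m) = 2/(-5 + m + 2*A) (g(A, m) = 2/(-5 + ((A + m) + A)) = 2/(-5 + (m + 2*A)) = 2/(-5 + m + 2*A))
-g(M, 323) = -2/(-5 + 323 + 2*509) = -2/(-5 + 323 + 1018) = -2/1336 = -1*1/668 = -1/668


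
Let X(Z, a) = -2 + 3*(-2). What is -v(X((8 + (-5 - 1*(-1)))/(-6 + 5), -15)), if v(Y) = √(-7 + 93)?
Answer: -√86 ≈ -9.2736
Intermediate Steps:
X(Z, a) = -8 (X(Z, a) = -2 - 6 = -8)
v(Y) = √86
-v(X((8 + (-5 - 1*(-1)))/(-6 + 5), -15)) = -√86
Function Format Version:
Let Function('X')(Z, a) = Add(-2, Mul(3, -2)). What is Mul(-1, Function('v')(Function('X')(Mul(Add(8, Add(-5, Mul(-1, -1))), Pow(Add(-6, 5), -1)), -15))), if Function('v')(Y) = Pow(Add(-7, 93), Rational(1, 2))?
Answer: Mul(-1, Pow(86, Rational(1, 2))) ≈ -9.2736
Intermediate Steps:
Function('X')(Z, a) = -8 (Function('X')(Z, a) = Add(-2, -6) = -8)
Function('v')(Y) = Pow(86, Rational(1, 2))
Mul(-1, Function('v')(Function('X')(Mul(Add(8, Add(-5, Mul(-1, -1))), Pow(Add(-6, 5), -1)), -15))) = Mul(-1, Pow(86, Rational(1, 2)))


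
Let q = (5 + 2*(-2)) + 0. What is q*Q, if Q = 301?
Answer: 301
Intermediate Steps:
q = 1 (q = (5 - 4) + 0 = 1 + 0 = 1)
q*Q = 1*301 = 301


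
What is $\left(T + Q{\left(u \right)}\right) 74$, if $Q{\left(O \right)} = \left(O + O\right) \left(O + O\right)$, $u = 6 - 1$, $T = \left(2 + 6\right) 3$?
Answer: $9176$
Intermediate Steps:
$T = 24$ ($T = 8 \cdot 3 = 24$)
$u = 5$ ($u = 6 - 1 = 5$)
$Q{\left(O \right)} = 4 O^{2}$ ($Q{\left(O \right)} = 2 O 2 O = 4 O^{2}$)
$\left(T + Q{\left(u \right)}\right) 74 = \left(24 + 4 \cdot 5^{2}\right) 74 = \left(24 + 4 \cdot 25\right) 74 = \left(24 + 100\right) 74 = 124 \cdot 74 = 9176$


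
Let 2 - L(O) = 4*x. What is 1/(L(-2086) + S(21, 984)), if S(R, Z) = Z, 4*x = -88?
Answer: 1/1074 ≈ 0.00093110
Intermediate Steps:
x = -22 (x = (1/4)*(-88) = -22)
L(O) = 90 (L(O) = 2 - 4*(-22) = 2 - 1*(-88) = 2 + 88 = 90)
1/(L(-2086) + S(21, 984)) = 1/(90 + 984) = 1/1074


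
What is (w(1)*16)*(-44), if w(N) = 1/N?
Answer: -704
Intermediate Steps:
(w(1)*16)*(-44) = (16/1)*(-44) = (1*16)*(-44) = 16*(-44) = -704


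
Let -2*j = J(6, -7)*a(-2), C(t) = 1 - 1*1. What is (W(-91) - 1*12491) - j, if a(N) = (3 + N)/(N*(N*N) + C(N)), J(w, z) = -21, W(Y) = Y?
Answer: -201291/16 ≈ -12581.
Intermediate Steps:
C(t) = 0 (C(t) = 1 - 1 = 0)
a(N) = (3 + N)/N³ (a(N) = (3 + N)/(N*(N*N) + 0) = (3 + N)/(N*N² + 0) = (3 + N)/(N³ + 0) = (3 + N)/(N³) = (3 + N)/N³)
j = -21/16 (j = -(-21)*(3 - 2)/(-2)³/2 = -(-21)*(-⅛*1)/2 = -(-21)*(-1)/(2*8) = -½*21/8 = -21/16 ≈ -1.3125)
(W(-91) - 1*12491) - j = (-91 - 1*12491) - 1*(-21/16) = (-91 - 12491) + 21/16 = -12582 + 21/16 = -201291/16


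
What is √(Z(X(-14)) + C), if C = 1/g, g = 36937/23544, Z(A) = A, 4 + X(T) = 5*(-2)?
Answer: I*√18231142838/36937 ≈ 3.6555*I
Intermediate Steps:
X(T) = -14 (X(T) = -4 + 5*(-2) = -4 - 10 = -14)
g = 36937/23544 (g = 36937*(1/23544) = 36937/23544 ≈ 1.5688)
C = 23544/36937 (C = 1/(36937/23544) = 23544/36937 ≈ 0.63741)
√(Z(X(-14)) + C) = √(-14 + 23544/36937) = √(-493574/36937) = I*√18231142838/36937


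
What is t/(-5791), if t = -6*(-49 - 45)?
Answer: -564/5791 ≈ -0.097393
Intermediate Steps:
t = 564 (t = -6*(-94) = 564)
t/(-5791) = 564/(-5791) = 564*(-1/5791) = -564/5791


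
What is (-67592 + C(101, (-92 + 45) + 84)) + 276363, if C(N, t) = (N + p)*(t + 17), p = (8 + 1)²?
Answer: 218599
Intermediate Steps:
p = 81 (p = 9² = 81)
C(N, t) = (17 + t)*(81 + N) (C(N, t) = (N + 81)*(t + 17) = (81 + N)*(17 + t) = (17 + t)*(81 + N))
(-67592 + C(101, (-92 + 45) + 84)) + 276363 = (-67592 + (1377 + 17*101 + 81*((-92 + 45) + 84) + 101*((-92 + 45) + 84))) + 276363 = (-67592 + (1377 + 1717 + 81*(-47 + 84) + 101*(-47 + 84))) + 276363 = (-67592 + (1377 + 1717 + 81*37 + 101*37)) + 276363 = (-67592 + (1377 + 1717 + 2997 + 3737)) + 276363 = (-67592 + 9828) + 276363 = -57764 + 276363 = 218599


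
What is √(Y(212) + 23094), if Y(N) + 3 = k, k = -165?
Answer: √22926 ≈ 151.41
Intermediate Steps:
Y(N) = -168 (Y(N) = -3 - 165 = -168)
√(Y(212) + 23094) = √(-168 + 23094) = √22926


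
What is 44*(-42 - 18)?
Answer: -2640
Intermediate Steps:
44*(-42 - 18) = 44*(-60) = -2640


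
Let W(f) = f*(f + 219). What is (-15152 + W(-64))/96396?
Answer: -6268/24099 ≈ -0.26009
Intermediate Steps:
W(f) = f*(219 + f)
(-15152 + W(-64))/96396 = (-15152 - 64*(219 - 64))/96396 = (-15152 - 64*155)*(1/96396) = (-15152 - 9920)*(1/96396) = -25072*1/96396 = -6268/24099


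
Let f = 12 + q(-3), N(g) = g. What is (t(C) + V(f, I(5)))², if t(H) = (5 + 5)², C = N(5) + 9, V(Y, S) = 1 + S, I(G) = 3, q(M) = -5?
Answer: 10816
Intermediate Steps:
f = 7 (f = 12 - 5 = 7)
C = 14 (C = 5 + 9 = 14)
t(H) = 100 (t(H) = 10² = 100)
(t(C) + V(f, I(5)))² = (100 + (1 + 3))² = (100 + 4)² = 104² = 10816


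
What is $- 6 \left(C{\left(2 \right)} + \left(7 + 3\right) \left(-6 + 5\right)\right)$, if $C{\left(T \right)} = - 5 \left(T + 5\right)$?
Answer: $270$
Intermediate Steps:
$C{\left(T \right)} = -25 - 5 T$ ($C{\left(T \right)} = - 5 \left(5 + T\right) = -25 - 5 T$)
$- 6 \left(C{\left(2 \right)} + \left(7 + 3\right) \left(-6 + 5\right)\right) = - 6 \left(\left(-25 - 10\right) + \left(7 + 3\right) \left(-6 + 5\right)\right) = - 6 \left(\left(-25 - 10\right) + 10 \left(-1\right)\right) = - 6 \left(-35 - 10\right) = \left(-6\right) \left(-45\right) = 270$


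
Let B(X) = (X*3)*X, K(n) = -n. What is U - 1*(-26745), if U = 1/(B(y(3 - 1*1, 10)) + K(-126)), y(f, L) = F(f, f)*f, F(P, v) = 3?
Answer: 6258331/234 ≈ 26745.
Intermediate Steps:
y(f, L) = 3*f
B(X) = 3*X**2 (B(X) = (3*X)*X = 3*X**2)
U = 1/234 (U = 1/(3*(3*(3 - 1*1))**2 - 1*(-126)) = 1/(3*(3*(3 - 1))**2 + 126) = 1/(3*(3*2)**2 + 126) = 1/(3*6**2 + 126) = 1/(3*36 + 126) = 1/(108 + 126) = 1/234 ≈ 0.0042735)
U - 1*(-26745) = 1/234 - 1*(-26745) = 1/234 + 26745 = 6258331/234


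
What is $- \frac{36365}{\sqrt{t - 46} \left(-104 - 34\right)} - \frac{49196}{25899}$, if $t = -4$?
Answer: $- \frac{49196}{25899} - \frac{7273 i \sqrt{2}}{276} \approx -1.8995 - 37.267 i$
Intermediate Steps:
$- \frac{36365}{\sqrt{t - 46} \left(-104 - 34\right)} - \frac{49196}{25899} = - \frac{36365}{\sqrt{-4 - 46} \left(-104 - 34\right)} - \frac{49196}{25899} = - \frac{36365}{\sqrt{-50} \left(-138\right)} - \frac{49196}{25899} = - \frac{36365}{5 i \sqrt{2} \left(-138\right)} - \frac{49196}{25899} = - \frac{36365}{\left(-690\right) i \sqrt{2}} - \frac{49196}{25899} = - 36365 \frac{i \sqrt{2}}{1380} - \frac{49196}{25899} = - \frac{7273 i \sqrt{2}}{276} - \frac{49196}{25899} = - \frac{49196}{25899} - \frac{7273 i \sqrt{2}}{276}$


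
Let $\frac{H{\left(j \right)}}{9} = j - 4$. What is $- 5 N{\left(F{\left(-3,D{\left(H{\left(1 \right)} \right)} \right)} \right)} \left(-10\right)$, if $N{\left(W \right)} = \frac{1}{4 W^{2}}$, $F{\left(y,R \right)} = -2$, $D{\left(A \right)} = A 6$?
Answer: $\frac{25}{8} \approx 3.125$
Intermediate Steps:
$H{\left(j \right)} = -36 + 9 j$ ($H{\left(j \right)} = 9 \left(j - 4\right) = 9 \left(-4 + j\right) = -36 + 9 j$)
$D{\left(A \right)} = 6 A$
$N{\left(W \right)} = \frac{1}{4 W^{2}}$
$- 5 N{\left(F{\left(-3,D{\left(H{\left(1 \right)} \right)} \right)} \right)} \left(-10\right) = - 5 \frac{1}{4 \cdot 4} \left(-10\right) = - 5 \cdot \frac{1}{4} \cdot \frac{1}{4} \left(-10\right) = \left(-5\right) \frac{1}{16} \left(-10\right) = \left(- \frac{5}{16}\right) \left(-10\right) = \frac{25}{8}$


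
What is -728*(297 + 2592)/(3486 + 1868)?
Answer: -1051596/2677 ≈ -392.83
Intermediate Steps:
-728*(297 + 2592)/(3486 + 1868) = -728/(5354/2889) = -728/(5354*(1/2889)) = -728/5354/2889 = -728*2889/5354 = -1051596/2677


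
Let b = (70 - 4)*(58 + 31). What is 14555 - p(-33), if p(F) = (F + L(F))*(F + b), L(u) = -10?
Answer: 265718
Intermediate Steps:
b = 5874 (b = 66*89 = 5874)
p(F) = (-10 + F)*(5874 + F) (p(F) = (F - 10)*(F + 5874) = (-10 + F)*(5874 + F))
14555 - p(-33) = 14555 - (-58740 + (-33)² + 5864*(-33)) = 14555 - (-58740 + 1089 - 193512) = 14555 - 1*(-251163) = 14555 + 251163 = 265718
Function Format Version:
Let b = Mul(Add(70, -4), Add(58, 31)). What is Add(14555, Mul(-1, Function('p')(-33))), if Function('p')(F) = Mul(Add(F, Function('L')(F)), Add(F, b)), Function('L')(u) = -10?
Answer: 265718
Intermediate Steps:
b = 5874 (b = Mul(66, 89) = 5874)
Function('p')(F) = Mul(Add(-10, F), Add(5874, F)) (Function('p')(F) = Mul(Add(F, -10), Add(F, 5874)) = Mul(Add(-10, F), Add(5874, F)))
Add(14555, Mul(-1, Function('p')(-33))) = Add(14555, Mul(-1, Add(-58740, Pow(-33, 2), Mul(5864, -33)))) = Add(14555, Mul(-1, Add(-58740, 1089, -193512))) = Add(14555, Mul(-1, -251163)) = Add(14555, 251163) = 265718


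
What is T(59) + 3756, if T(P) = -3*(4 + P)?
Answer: 3567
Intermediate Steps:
T(P) = -12 - 3*P
T(59) + 3756 = (-12 - 3*59) + 3756 = (-12 - 177) + 3756 = -189 + 3756 = 3567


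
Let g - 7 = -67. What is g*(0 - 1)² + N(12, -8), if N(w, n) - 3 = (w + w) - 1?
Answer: -34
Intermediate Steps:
g = -60 (g = 7 - 67 = -60)
N(w, n) = 2 + 2*w (N(w, n) = 3 + ((w + w) - 1) = 3 + (2*w - 1) = 3 + (-1 + 2*w) = 2 + 2*w)
g*(0 - 1)² + N(12, -8) = -60*(0 - 1)² + (2 + 2*12) = -60*(-1)² + (2 + 24) = -60*1 + 26 = -60 + 26 = -34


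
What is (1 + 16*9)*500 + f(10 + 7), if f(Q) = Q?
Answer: 72517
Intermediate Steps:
(1 + 16*9)*500 + f(10 + 7) = (1 + 16*9)*500 + (10 + 7) = (1 + 144)*500 + 17 = 145*500 + 17 = 72500 + 17 = 72517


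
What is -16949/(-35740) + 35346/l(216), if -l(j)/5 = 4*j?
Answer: -9917053/1286640 ≈ -7.7077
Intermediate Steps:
l(j) = -20*j
-16949/(-35740) + 35346/l(216) = -16949/(-35740) + 35346/((-20*216)) = -16949*(-1/35740) + 35346/(-4320) = 16949/35740 + 35346*(-1/4320) = 16949/35740 - 5891/720 = -9917053/1286640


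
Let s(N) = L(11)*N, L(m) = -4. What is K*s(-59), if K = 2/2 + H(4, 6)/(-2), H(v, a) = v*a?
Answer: -2596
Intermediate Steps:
H(v, a) = a*v
s(N) = -4*N
K = -11 (K = 2/2 + (6*4)/(-2) = 2*(½) + 24*(-½) = 1 - 12 = -11)
K*s(-59) = -(-44)*(-59) = -11*236 = -2596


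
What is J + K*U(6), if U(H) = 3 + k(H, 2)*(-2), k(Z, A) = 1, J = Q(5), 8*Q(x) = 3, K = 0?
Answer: 3/8 ≈ 0.37500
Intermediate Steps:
Q(x) = 3/8 (Q(x) = (⅛)*3 = 3/8)
J = 3/8 ≈ 0.37500
U(H) = 1 (U(H) = 3 + 1*(-2) = 3 - 2 = 1)
J + K*U(6) = 3/8 + 0*1 = 3/8 + 0 = 3/8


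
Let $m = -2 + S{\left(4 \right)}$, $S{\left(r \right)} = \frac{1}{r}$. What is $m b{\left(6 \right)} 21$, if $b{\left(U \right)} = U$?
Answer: $- \frac{441}{2} \approx -220.5$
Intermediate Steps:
$m = - \frac{7}{4}$ ($m = -2 + \frac{1}{4} = - \frac{7}{4} \approx -1.75$)
$m b{\left(6 \right)} 21 = \left(- \frac{7}{4}\right) 6 \cdot 21 = \left(- \frac{21}{2}\right) 21 = - \frac{441}{2}$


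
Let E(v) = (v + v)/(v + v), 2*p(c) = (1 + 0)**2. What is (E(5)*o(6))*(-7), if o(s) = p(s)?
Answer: -7/2 ≈ -3.5000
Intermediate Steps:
p(c) = 1/2 (p(c) = (1 + 0)**2/2 = (1/2)*1**2 = (1/2)*1 = 1/2)
E(v) = 1 (E(v) = (2*v)/((2*v)) = (2*v)*(1/(2*v)) = 1)
o(s) = 1/2
(E(5)*o(6))*(-7) = (1*(1/2))*(-7) = (1/2)*(-7) = -7/2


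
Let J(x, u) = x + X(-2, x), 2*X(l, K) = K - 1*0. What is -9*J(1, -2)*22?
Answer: -297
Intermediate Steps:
X(l, K) = K/2 (X(l, K) = (K - 1*0)/2 = (K + 0)/2 = K/2)
J(x, u) = 3*x/2 (J(x, u) = x + x/2 = 3*x/2)
-9*J(1, -2)*22 = -27/2*22 = -297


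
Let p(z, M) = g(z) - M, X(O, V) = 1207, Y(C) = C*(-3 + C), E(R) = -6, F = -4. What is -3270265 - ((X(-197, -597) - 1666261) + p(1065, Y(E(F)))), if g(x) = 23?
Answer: -1605180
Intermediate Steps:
p(z, M) = 23 - M
-3270265 - ((X(-197, -597) - 1666261) + p(1065, Y(E(F)))) = -3270265 - ((1207 - 1666261) + (23 - (-6)*(-3 - 6))) = -3270265 - (-1665054 + (23 - (-6)*(-9))) = -3270265 - (-1665054 + (23 - 1*54)) = -3270265 - (-1665054 + (23 - 54)) = -3270265 - (-1665054 - 31) = -3270265 - 1*(-1665085) = -3270265 + 1665085 = -1605180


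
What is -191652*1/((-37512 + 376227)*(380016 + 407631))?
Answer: -63884/88929284535 ≈ -7.1837e-7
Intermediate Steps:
-191652*1/((-37512 + 376227)*(380016 + 407631)) = -191652/(338715*787647) = -191652/266787853605 = -191652*1/266787853605 = -63884/88929284535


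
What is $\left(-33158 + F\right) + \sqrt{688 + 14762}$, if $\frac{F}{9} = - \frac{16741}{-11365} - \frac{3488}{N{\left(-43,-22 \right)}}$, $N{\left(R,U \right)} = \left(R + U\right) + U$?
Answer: $- \frac{10805086669}{329585} + 5 \sqrt{618} \approx -32660.0$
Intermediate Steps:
$N{\left(R,U \right)} = R + 2 U$
$F = \frac{123292761}{329585}$ ($F = 9 \left(- \frac{16741}{-11365} - \frac{3488}{-43 + 2 \left(-22\right)}\right) = 9 \left(\left(-16741\right) \left(- \frac{1}{11365}\right) - \frac{3488}{-43 - 44}\right) = 9 \left(\frac{16741}{11365} - \frac{3488}{-87}\right) = 9 \left(\frac{16741}{11365} - - \frac{3488}{87}\right) = 9 \left(\frac{16741}{11365} + \frac{3488}{87}\right) = 9 \cdot \frac{41097587}{988755} = \frac{123292761}{329585} \approx 374.08$)
$\left(-33158 + F\right) + \sqrt{688 + 14762} = \left(-33158 + \frac{123292761}{329585}\right) + \sqrt{688 + 14762} = - \frac{10805086669}{329585} + \sqrt{15450} = - \frac{10805086669}{329585} + 5 \sqrt{618}$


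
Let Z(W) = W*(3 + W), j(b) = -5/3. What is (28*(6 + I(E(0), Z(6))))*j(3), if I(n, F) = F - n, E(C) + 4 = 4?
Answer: -2800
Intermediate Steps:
E(C) = 0 (E(C) = -4 + 4 = 0)
j(b) = -5/3 (j(b) = -5*⅓ = -5/3)
(28*(6 + I(E(0), Z(6))))*j(3) = (28*(6 + (6*(3 + 6) - 1*0)))*(-5/3) = (28*(6 + (6*9 + 0)))*(-5/3) = (28*(6 + (54 + 0)))*(-5/3) = (28*(6 + 54))*(-5/3) = (28*60)*(-5/3) = 1680*(-5/3) = -2800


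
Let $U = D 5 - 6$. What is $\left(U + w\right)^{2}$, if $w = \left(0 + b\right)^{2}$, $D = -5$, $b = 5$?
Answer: $36$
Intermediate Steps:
$w = 25$ ($w = \left(0 + 5\right)^{2} = 5^{2} = 25$)
$U = -31$ ($U = \left(-5\right) 5 - 6 = -25 - 6 = -31$)
$\left(U + w\right)^{2} = \left(-31 + 25\right)^{2} = \left(-6\right)^{2} = 36$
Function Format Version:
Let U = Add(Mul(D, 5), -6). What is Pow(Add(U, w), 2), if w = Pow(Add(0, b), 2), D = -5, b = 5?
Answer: 36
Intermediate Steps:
w = 25 (w = Pow(Add(0, 5), 2) = Pow(5, 2) = 25)
U = -31 (U = Add(Mul(-5, 5), -6) = Add(-25, -6) = -31)
Pow(Add(U, w), 2) = Pow(Add(-31, 25), 2) = Pow(-6, 2) = 36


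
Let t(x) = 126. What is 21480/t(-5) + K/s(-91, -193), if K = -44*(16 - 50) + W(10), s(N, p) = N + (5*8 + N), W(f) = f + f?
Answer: 238262/1491 ≈ 159.80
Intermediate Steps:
W(f) = 2*f
s(N, p) = 40 + 2*N (s(N, p) = N + (40 + N) = 40 + 2*N)
K = 1516 (K = -44*(16 - 50) + 2*10 = -44*(-34) + 20 = 1496 + 20 = 1516)
21480/t(-5) + K/s(-91, -193) = 21480/126 + 1516/(40 + 2*(-91)) = 21480*(1/126) + 1516/(40 - 182) = 3580/21 + 1516/(-142) = 3580/21 + 1516*(-1/142) = 3580/21 - 758/71 = 238262/1491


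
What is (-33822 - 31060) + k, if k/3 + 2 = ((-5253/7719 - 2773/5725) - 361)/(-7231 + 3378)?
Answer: -3682788575913713/56756327525 ≈ -64888.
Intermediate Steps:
k = -324533436663/56756327525 (k = -6 + 3*(((-5253/7719 - 2773/5725) - 361)/(-7231 + 3378)) = -6 + 3*(((-5253*1/7719 - 2773*1/5725) - 361)/(-3853)) = -6 + 3*(((-1751/2573 - 2773/5725) - 361)*(-1/3853)) = -6 + 3*((-17159404/14730425 - 361)*(-1/3853)) = -6 + 3*(-5334842829/14730425*(-1/3853)) = -6 + 3*(5334842829/56756327525) = -6 + 16004528487/56756327525 = -324533436663/56756327525 ≈ -5.7180)
(-33822 - 31060) + k = (-33822 - 31060) - 324533436663/56756327525 = -64882 - 324533436663/56756327525 = -3682788575913713/56756327525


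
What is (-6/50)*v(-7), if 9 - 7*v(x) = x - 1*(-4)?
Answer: -36/175 ≈ -0.20571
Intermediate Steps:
v(x) = 5/7 - x/7 (v(x) = 9/7 - (x - 1*(-4))/7 = 9/7 - (x + 4)/7 = 9/7 - (4 + x)/7 = 9/7 + (-4/7 - x/7) = 5/7 - x/7)
(-6/50)*v(-7) = (-6/50)*(5/7 - ⅐*(-7)) = (-6*1/50)*(5/7 + 1) = -3/25*12/7 = -36/175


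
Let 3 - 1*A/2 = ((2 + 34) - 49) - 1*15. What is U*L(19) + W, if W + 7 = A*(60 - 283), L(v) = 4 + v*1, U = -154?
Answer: -17375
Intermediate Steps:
L(v) = 4 + v
A = 62 (A = 6 - 2*(((2 + 34) - 49) - 1*15) = 6 - 2*((36 - 49) - 15) = 6 - 2*(-13 - 15) = 6 - 2*(-28) = 6 + 56 = 62)
W = -13833 (W = -7 + 62*(60 - 283) = -7 + 62*(-223) = -7 - 13826 = -13833)
U*L(19) + W = -154*(4 + 19) - 13833 = -154*23 - 13833 = -3542 - 13833 = -17375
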